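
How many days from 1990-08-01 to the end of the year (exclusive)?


Day of year: 213 of 365
Remaining = 365 - 213

152 days


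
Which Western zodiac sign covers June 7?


Date: June 7
Conventional tropical zodiac dates: Gemini from May 21 onward; Cancer starts June 21
June 7 falls within the Gemini range

Gemini


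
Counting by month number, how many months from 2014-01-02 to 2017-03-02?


From January 2014 to March 2017
3 years * 12 = 36 months, plus 2 months = 38

38 months


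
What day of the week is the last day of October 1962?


October 1962 has 31 days
Anchor: Jan 1, 1962. With p = 1962 - 1 = 1961: (p + p//4 - p//100 + p//400) mod 7 = (1961 + 490 - 19 + 4) mod 7 = 2436 mod 7 = 0 -> Monday (Mon=0 ... Sun=6)
Days before October (Jan-Sep): 273; October 1 index = (0 + 273) mod 7 = 0 -> Monday
Last day offset: 31 - 1 = 30 days
Weekday index = (0 + 30) mod 7 = 2

Wednesday, October 31


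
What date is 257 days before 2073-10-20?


Start: 2073-10-20, subtract 257 days
Back 20 days from October 20 reaches September 30, 2073 -> 237 left
September 2073 has 30 days -> back to August 31, 2073 -> 207 left
August 2073 has 31 days -> back to July 31, 2073 -> 176 left
July 2073 has 31 days -> back to June 30, 2073 -> 145 left
June 2073 has 30 days -> back to May 31, 2073 -> 115 left
May 2073 has 31 days -> back to April 30, 2073 -> 84 left
April 2073 has 30 days -> back to March 31, 2073 -> 54 left
March 2073 has 31 days -> back to February 28, 2073 -> 23 left
February 2073: 28 - 23 = 5 -> lands on February 5

Result: 2073-02-05


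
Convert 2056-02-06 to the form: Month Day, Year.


ISO 2056-02-06 parses as year=2056, month=02, day=06
Month 2 -> February

February 6, 2056


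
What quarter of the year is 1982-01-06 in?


Month: January (month 1)
Q1: Jan-Mar, Q2: Apr-Jun, Q3: Jul-Sep, Q4: Oct-Dec

Q1


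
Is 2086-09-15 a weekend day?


Anchor: Jan 1, 2086. With p = 2086 - 1 = 2085: (p + p//4 - p//100 + p//400) mod 7 = (2085 + 521 - 20 + 5) mod 7 = 2591 mod 7 = 1 -> Tuesday (Mon=0 ... Sun=6)
Day of year: 258; offset = 257
Weekday index = (1 + 257) mod 7 = 6 -> Sunday
Weekend days: Saturday, Sunday

Yes


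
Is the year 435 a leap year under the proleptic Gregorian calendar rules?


Gregorian leap year rule: divisible by 4, but not by 100, unless also by 400.
435 is not divisible by 4 -> not a leap year

No


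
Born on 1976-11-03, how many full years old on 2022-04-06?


Birth: 1976-11-03
Reference: 2022-04-06
Year difference: 2022 - 1976 = 46
Birthday not yet reached in 2022, subtract 1

45 years old


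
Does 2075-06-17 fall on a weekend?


Anchor: Jan 1, 2075. With p = 2075 - 1 = 2074: (p + p//4 - p//100 + p//400) mod 7 = (2074 + 518 - 20 + 5) mod 7 = 2577 mod 7 = 1 -> Tuesday (Mon=0 ... Sun=6)
Day of year: 168; offset = 167
Weekday index = (1 + 167) mod 7 = 0 -> Monday
Weekend days: Saturday, Sunday

No


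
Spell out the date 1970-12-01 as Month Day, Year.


ISO 1970-12-01 parses as year=1970, month=12, day=01
Month 12 -> December

December 1, 1970


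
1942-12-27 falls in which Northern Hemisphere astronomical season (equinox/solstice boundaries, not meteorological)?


Date: December 27
Astronomical Winter (approx.; exact equinox/solstice day varies by year): December 21 to March 19
December 27 falls within the Winter window

Winter


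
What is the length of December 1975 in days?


December 1975

31 days


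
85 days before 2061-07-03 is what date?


Start: 2061-07-03, subtract 85 days
Back 3 days from July 3 reaches June 30, 2061 -> 82 left
June 2061 has 30 days -> back to May 31, 2061 -> 52 left
May 2061 has 31 days -> back to April 30, 2061 -> 21 left
April 2061: 30 - 21 = 9 -> lands on April 9

Result: 2061-04-09


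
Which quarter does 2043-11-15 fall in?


Month: November (month 11)
Q1: Jan-Mar, Q2: Apr-Jun, Q3: Jul-Sep, Q4: Oct-Dec

Q4


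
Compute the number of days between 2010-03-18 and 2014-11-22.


From 2010-03-18 to 2014-11-22
2010-03-18: days before March = 31 + 28 = 59 (2010 is not a leap year); day of year = 59 + 18 = 77
2014-11-22: days before November = 31 + 28 + 31 + 30 + 31 + 30 + 31 + 31 + 30 + 31 = 304 (2014 is not a leap year); day of year = 304 + 22 = 326
Rest of 2010: 365 - 77 = 288
Full years 2011 (365), 2012 (366), 2013 (365): 1096
Total = 288 + 1096 + 326 = 1710

1710 days


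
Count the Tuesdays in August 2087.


August 2087 has 31 days
Anchor: Jan 1, 2087. With p = 2087 - 1 = 2086: (p + p//4 - p//100 + p//400) mod 7 = (2086 + 521 - 20 + 5) mod 7 = 2592 mod 7 = 2 -> Wednesday (Mon=0 ... Sun=6)
Days before August (Jan-Jul): 212; August 1 index = (2 + 212) mod 7 = 4 -> Friday
First Tuesday is August 5
Tuesdays: 5, 12, 19, 26

4 Tuesdays


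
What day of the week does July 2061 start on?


Target: July 1, 2061
Anchor: Jan 1, 2061. With p = 2061 - 1 = 2060: (p + p//4 - p//100 + p//400) mod 7 = (2060 + 515 - 20 + 5) mod 7 = 2560 mod 7 = 5 -> Saturday (Mon=0 ... Sun=6)
Days before July (Jan-Jun): 181 days
Weekday index = (5 + 181) mod 7 = 4

Friday


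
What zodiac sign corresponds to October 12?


Date: October 12
Conventional tropical zodiac dates: Libra from September 23 onward; Scorpio starts October 23
October 12 falls within the Libra range

Libra


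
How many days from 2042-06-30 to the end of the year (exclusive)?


Day of year: 181 of 365
Remaining = 365 - 181

184 days


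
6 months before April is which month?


April is month 4
4 - 6 = -2; wrap: -2 + 12 = 10

October


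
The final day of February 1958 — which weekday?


February 1958 has 28 days
Anchor: Jan 1, 1958. With p = 1958 - 1 = 1957: (p + p//4 - p//100 + p//400) mod 7 = (1957 + 489 - 19 + 4) mod 7 = 2431 mod 7 = 2 -> Wednesday (Mon=0 ... Sun=6)
Days before February (Jan): 31; February 1 index = (2 + 31) mod 7 = 5 -> Saturday
Last day offset: 28 - 1 = 27 days
Weekday index = (5 + 27) mod 7 = 4

Friday, February 28


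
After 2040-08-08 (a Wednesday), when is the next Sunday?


Current: Wednesday
Target: Sunday
Days ahead: 4

Next Sunday: 2040-08-12


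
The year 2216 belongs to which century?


Century = (year - 1) // 100 + 1
= (2216 - 1) // 100 + 1
= 2215 // 100 + 1
= 22 + 1

23rd century


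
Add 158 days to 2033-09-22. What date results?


Start: 2033-09-22, add 158 days
September 2033 has 30 days: 30 - 22 = 8 days to September 30 -> 150 left
October 2033 has 31 days -> 119 left
November 2033 has 30 days -> 89 left
December 2033 has 31 days -> 58 left
January 2034 has 31 days -> 27 left
February 2034: 27 <= 28 -> lands on February 27

Result: 2034-02-27


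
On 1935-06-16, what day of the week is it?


Date: June 16, 1935
Anchor: Jan 1, 1935. With p = 1935 - 1 = 1934: (p + p//4 - p//100 + p//400) mod 7 = (1934 + 483 - 19 + 4) mod 7 = 2402 mod 7 = 1 -> Tuesday (Mon=0 ... Sun=6)
Days before June (Jan-May): 151; offset = 151 + 16 - 1 = 166
Weekday index = (1 + 166) mod 7 = 6

Day of the week: Sunday


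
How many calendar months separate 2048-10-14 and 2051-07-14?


From October 2048 to July 2051
3 years * 12 = 36 months, minus 3 months = 33

33 months


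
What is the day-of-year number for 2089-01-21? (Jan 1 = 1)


Date: January 21, 2089
No months before January
Plus 21 days in January

Day of year: 21


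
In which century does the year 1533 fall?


Century = (year - 1) // 100 + 1
= (1533 - 1) // 100 + 1
= 1532 // 100 + 1
= 15 + 1

16th century


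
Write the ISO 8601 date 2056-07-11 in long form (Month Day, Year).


ISO 2056-07-11 parses as year=2056, month=07, day=11
Month 7 -> July

July 11, 2056


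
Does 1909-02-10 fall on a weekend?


Anchor: Jan 1, 1909. With p = 1909 - 1 = 1908: (p + p//4 - p//100 + p//400) mod 7 = (1908 + 477 - 19 + 4) mod 7 = 2370 mod 7 = 4 -> Friday (Mon=0 ... Sun=6)
Day of year: 41; offset = 40
Weekday index = (4 + 40) mod 7 = 2 -> Wednesday
Weekend days: Saturday, Sunday

No


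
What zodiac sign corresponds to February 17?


Date: February 17
Conventional tropical zodiac dates: Aquarius from January 20 onward; Pisces starts February 19
February 17 falls within the Aquarius range

Aquarius


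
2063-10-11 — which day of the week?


Date: October 11, 2063
Anchor: Jan 1, 2063. With p = 2063 - 1 = 2062: (p + p//4 - p//100 + p//400) mod 7 = (2062 + 515 - 20 + 5) mod 7 = 2562 mod 7 = 0 -> Monday (Mon=0 ... Sun=6)
Days before October (Jan-Sep): 273; offset = 273 + 11 - 1 = 283
Weekday index = (0 + 283) mod 7 = 3

Day of the week: Thursday


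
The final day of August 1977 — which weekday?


August 1977 has 31 days
Anchor: Jan 1, 1977. With p = 1977 - 1 = 1976: (p + p//4 - p//100 + p//400) mod 7 = (1976 + 494 - 19 + 4) mod 7 = 2455 mod 7 = 5 -> Saturday (Mon=0 ... Sun=6)
Days before August (Jan-Jul): 212; August 1 index = (5 + 212) mod 7 = 0 -> Monday
Last day offset: 31 - 1 = 30 days
Weekday index = (0 + 30) mod 7 = 2

Wednesday, August 31


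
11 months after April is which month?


April is month 4
4 + 11 = 15; wrap: 15 - 12 = 3

March


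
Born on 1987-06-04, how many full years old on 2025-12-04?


Birth: 1987-06-04
Reference: 2025-12-04
Year difference: 2025 - 1987 = 38

38 years old


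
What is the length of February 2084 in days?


February 2084 (leap year: yes)

29 days


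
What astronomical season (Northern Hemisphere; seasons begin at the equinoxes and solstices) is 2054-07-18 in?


Date: July 18
Astronomical Summer (approx.; exact equinox/solstice day varies by year): June 21 to September 21
July 18 falls within the Summer window

Summer


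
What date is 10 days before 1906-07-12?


Start: 1906-07-12, subtract 10 days
12 - 10 = 2 stays within July 1906

Result: 1906-07-02


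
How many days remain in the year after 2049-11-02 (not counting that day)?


Day of year: 306 of 365
Remaining = 365 - 306

59 days


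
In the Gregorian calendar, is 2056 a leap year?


Gregorian leap year rule: divisible by 4, but not by 100, unless also by 400.
2056 is divisible by 4 but not 100 -> leap year

Yes


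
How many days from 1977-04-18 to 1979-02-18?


From 1977-04-18 to 1979-02-18
1977-04-18: days before April = 31 + 28 + 31 = 90 (1977 is not a leap year); day of year = 90 + 18 = 108
1979-02-18: days before February = 31; day of year = 31 + 18 = 49
Rest of 1977: 365 - 108 = 257
Full years 1978 (365): 365
Total = 257 + 365 + 49 = 671

671 days


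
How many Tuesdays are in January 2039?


January 2039 has 31 days
Anchor: Jan 1, 2039. With p = 2039 - 1 = 2038: (p + p//4 - p//100 + p//400) mod 7 = (2038 + 509 - 20 + 5) mod 7 = 2532 mod 7 = 5 -> Saturday (Mon=0 ... Sun=6)
January 1 is the anchor itself -> Saturday
First Tuesday is January 4
Tuesdays: 4, 11, 18, 25

4 Tuesdays


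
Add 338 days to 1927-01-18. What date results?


Start: 1927-01-18, add 338 days
January 1927 has 31 days: 31 - 18 = 13 days to January 31 -> 325 left
February 1927 has 28 days -> 297 left
March 1927 has 31 days -> 266 left
April 1927 has 30 days -> 236 left
May 1927 has 31 days -> 205 left
June 1927 has 30 days -> 175 left
July 1927 has 31 days -> 144 left
August 1927 has 31 days -> 113 left
September 1927 has 30 days -> 83 left
October 1927 has 31 days -> 52 left
November 1927 has 30 days -> 22 left
December 1927: 22 <= 31 -> lands on December 22

Result: 1927-12-22


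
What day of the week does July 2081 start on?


Target: July 1, 2081
Anchor: Jan 1, 2081. With p = 2081 - 1 = 2080: (p + p//4 - p//100 + p//400) mod 7 = (2080 + 520 - 20 + 5) mod 7 = 2585 mod 7 = 2 -> Wednesday (Mon=0 ... Sun=6)
Days before July (Jan-Jun): 181 days
Weekday index = (2 + 181) mod 7 = 1

Tuesday


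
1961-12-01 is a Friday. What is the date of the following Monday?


Current: Friday
Target: Monday
Days ahead: 3

Next Monday: 1961-12-04


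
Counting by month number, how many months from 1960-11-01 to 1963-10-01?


From November 1960 to October 1963
3 years * 12 = 36 months, minus 1 month = 35

35 months


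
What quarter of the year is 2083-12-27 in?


Month: December (month 12)
Q1: Jan-Mar, Q2: Apr-Jun, Q3: Jul-Sep, Q4: Oct-Dec

Q4


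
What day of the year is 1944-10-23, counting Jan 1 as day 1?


Date: October 23, 1944
Days in months 1 through 9: 274
Plus 23 days in October

Day of year: 297


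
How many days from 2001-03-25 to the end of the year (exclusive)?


Day of year: 84 of 365
Remaining = 365 - 84

281 days


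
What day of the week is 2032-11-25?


Date: November 25, 2032
Anchor: Jan 1, 2032. With p = 2032 - 1 = 2031: (p + p//4 - p//100 + p//400) mod 7 = (2031 + 507 - 20 + 5) mod 7 = 2523 mod 7 = 3 -> Thursday (Mon=0 ... Sun=6)
Days before November (Jan-Oct): 305; offset = 305 + 25 - 1 = 329
Weekday index = (3 + 329) mod 7 = 3

Day of the week: Thursday


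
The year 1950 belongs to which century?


Century = (year - 1) // 100 + 1
= (1950 - 1) // 100 + 1
= 1949 // 100 + 1
= 19 + 1

20th century


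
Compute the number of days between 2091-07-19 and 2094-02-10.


From 2091-07-19 to 2094-02-10
2091-07-19: days before July = 31 + 28 + 31 + 30 + 31 + 30 = 181 (2091 is not a leap year); day of year = 181 + 19 = 200
2094-02-10: days before February = 31; day of year = 31 + 10 = 41
Rest of 2091: 365 - 200 = 165
Full years 2092 (366), 2093 (365): 731
Total = 165 + 731 + 41 = 937

937 days


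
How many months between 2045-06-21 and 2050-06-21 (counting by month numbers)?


From June 2045 to June 2050
5 years * 12 = 60 months = 60

60 months


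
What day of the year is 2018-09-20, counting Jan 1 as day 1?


Date: September 20, 2018
Days in months 1 through 8: 243
Plus 20 days in September

Day of year: 263


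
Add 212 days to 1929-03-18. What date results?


Start: 1929-03-18, add 212 days
March 1929 has 31 days: 31 - 18 = 13 days to March 31 -> 199 left
April 1929 has 30 days -> 169 left
May 1929 has 31 days -> 138 left
June 1929 has 30 days -> 108 left
July 1929 has 31 days -> 77 left
August 1929 has 31 days -> 46 left
September 1929 has 30 days -> 16 left
October 1929: 16 <= 31 -> lands on October 16

Result: 1929-10-16


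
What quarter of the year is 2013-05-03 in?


Month: May (month 5)
Q1: Jan-Mar, Q2: Apr-Jun, Q3: Jul-Sep, Q4: Oct-Dec

Q2


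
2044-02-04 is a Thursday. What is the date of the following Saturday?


Current: Thursday
Target: Saturday
Days ahead: 2

Next Saturday: 2044-02-06


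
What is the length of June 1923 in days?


June 1923

30 days


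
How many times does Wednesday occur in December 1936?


December 1936 has 31 days
Anchor: Jan 1, 1936. With p = 1936 - 1 = 1935: (p + p//4 - p//100 + p//400) mod 7 = (1935 + 483 - 19 + 4) mod 7 = 2403 mod 7 = 2 -> Wednesday (Mon=0 ... Sun=6)
Days before December (Jan-Nov): 335; December 1 index = (2 + 335) mod 7 = 1 -> Tuesday
First Wednesday is December 2
Wednesdays: 2, 9, 16, 23, 30

5 Wednesdays


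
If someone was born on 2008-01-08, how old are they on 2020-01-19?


Birth: 2008-01-08
Reference: 2020-01-19
Year difference: 2020 - 2008 = 12

12 years old


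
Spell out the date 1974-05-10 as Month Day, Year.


ISO 1974-05-10 parses as year=1974, month=05, day=10
Month 5 -> May

May 10, 1974


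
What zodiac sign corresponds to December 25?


Date: December 25
Conventional tropical zodiac dates: Capricorn from December 22 onward; Aquarius starts January 20
December 25 falls within the Capricorn range

Capricorn


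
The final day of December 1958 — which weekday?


December 1958 has 31 days
Anchor: Jan 1, 1958. With p = 1958 - 1 = 1957: (p + p//4 - p//100 + p//400) mod 7 = (1957 + 489 - 19 + 4) mod 7 = 2431 mod 7 = 2 -> Wednesday (Mon=0 ... Sun=6)
Days before December (Jan-Nov): 334; December 1 index = (2 + 334) mod 7 = 0 -> Monday
Last day offset: 31 - 1 = 30 days
Weekday index = (0 + 30) mod 7 = 2

Wednesday, December 31


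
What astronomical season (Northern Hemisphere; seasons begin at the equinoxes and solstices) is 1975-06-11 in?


Date: June 11
Astronomical Spring (approx.; exact equinox/solstice day varies by year): March 20 to June 20
June 11 falls within the Spring window

Spring


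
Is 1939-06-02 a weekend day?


Anchor: Jan 1, 1939. With p = 1939 - 1 = 1938: (p + p//4 - p//100 + p//400) mod 7 = (1938 + 484 - 19 + 4) mod 7 = 2407 mod 7 = 6 -> Sunday (Mon=0 ... Sun=6)
Day of year: 153; offset = 152
Weekday index = (6 + 152) mod 7 = 4 -> Friday
Weekend days: Saturday, Sunday

No


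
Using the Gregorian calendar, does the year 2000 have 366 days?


Gregorian leap year rule: divisible by 4, but not by 100, unless also by 400.
2000 is divisible by 400 -> leap year

Yes


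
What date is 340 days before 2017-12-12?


Start: 2017-12-12, subtract 340 days
Back 12 days from December 12 reaches November 30, 2017 -> 328 left
November 2017 has 30 days -> back to October 31, 2017 -> 298 left
October 2017 has 31 days -> back to September 30, 2017 -> 267 left
September 2017 has 30 days -> back to August 31, 2017 -> 237 left
August 2017 has 31 days -> back to July 31, 2017 -> 206 left
July 2017 has 31 days -> back to June 30, 2017 -> 175 left
June 2017 has 30 days -> back to May 31, 2017 -> 145 left
May 2017 has 31 days -> back to April 30, 2017 -> 114 left
April 2017 has 30 days -> back to March 31, 2017 -> 84 left
March 2017 has 31 days -> back to February 28, 2017 -> 53 left
February 2017 has 28 days -> back to January 31, 2017 -> 25 left
January 2017: 31 - 25 = 6 -> lands on January 6

Result: 2017-01-06


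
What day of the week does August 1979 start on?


Target: August 1, 1979
Anchor: Jan 1, 1979. With p = 1979 - 1 = 1978: (p + p//4 - p//100 + p//400) mod 7 = (1978 + 494 - 19 + 4) mod 7 = 2457 mod 7 = 0 -> Monday (Mon=0 ... Sun=6)
Days before August (Jan-Jul): 212 days
Weekday index = (0 + 212) mod 7 = 2

Wednesday


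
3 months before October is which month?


October is month 10
10 - 3 = 7

July


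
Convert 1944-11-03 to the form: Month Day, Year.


ISO 1944-11-03 parses as year=1944, month=11, day=03
Month 11 -> November

November 3, 1944


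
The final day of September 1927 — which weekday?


September 1927 has 30 days
Anchor: Jan 1, 1927. With p = 1927 - 1 = 1926: (p + p//4 - p//100 + p//400) mod 7 = (1926 + 481 - 19 + 4) mod 7 = 2392 mod 7 = 5 -> Saturday (Mon=0 ... Sun=6)
Days before September (Jan-Aug): 243; September 1 index = (5 + 243) mod 7 = 3 -> Thursday
Last day offset: 30 - 1 = 29 days
Weekday index = (3 + 29) mod 7 = 4

Friday, September 30


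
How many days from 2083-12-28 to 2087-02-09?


From 2083-12-28 to 2087-02-09
2083-12-28: days before December = 31 + 28 + 31 + 30 + 31 + 30 + 31 + 31 + 30 + 31 + 30 = 334 (2083 is not a leap year); day of year = 334 + 28 = 362
2087-02-09: days before February = 31; day of year = 31 + 9 = 40
Rest of 2083: 365 - 362 = 3
Full years 2084 (366), 2085 (365), 2086 (365): 1096
Total = 3 + 1096 + 40 = 1139

1139 days


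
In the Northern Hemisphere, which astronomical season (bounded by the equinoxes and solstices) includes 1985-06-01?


Date: June 1
Astronomical Spring (approx.; exact equinox/solstice day varies by year): March 20 to June 20
June 1 falls within the Spring window

Spring


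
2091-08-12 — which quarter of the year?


Month: August (month 8)
Q1: Jan-Mar, Q2: Apr-Jun, Q3: Jul-Sep, Q4: Oct-Dec

Q3


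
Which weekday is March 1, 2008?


Target: March 1, 2008
Anchor: Jan 1, 2008. With p = 2008 - 1 = 2007: (p + p//4 - p//100 + p//400) mod 7 = (2007 + 501 - 20 + 5) mod 7 = 2493 mod 7 = 1 -> Tuesday (Mon=0 ... Sun=6)
Days before March (Jan-Feb): 60 days
Weekday index = (1 + 60) mod 7 = 5

Saturday


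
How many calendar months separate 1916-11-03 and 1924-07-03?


From November 1916 to July 1924
8 years * 12 = 96 months, minus 4 months = 92

92 months


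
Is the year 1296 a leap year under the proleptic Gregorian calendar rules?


Gregorian leap year rule: divisible by 4, but not by 100, unless also by 400.
1296 is divisible by 4 but not 100 -> leap year

Yes


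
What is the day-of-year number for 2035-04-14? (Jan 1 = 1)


Date: April 14, 2035
Days in months 1 through 3: 90
Plus 14 days in April

Day of year: 104


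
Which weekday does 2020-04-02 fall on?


Date: April 2, 2020
Anchor: Jan 1, 2020. With p = 2020 - 1 = 2019: (p + p//4 - p//100 + p//400) mod 7 = (2019 + 504 - 20 + 5) mod 7 = 2508 mod 7 = 2 -> Wednesday (Mon=0 ... Sun=6)
Days before April (Jan-Mar): 91; offset = 91 + 2 - 1 = 92
Weekday index = (2 + 92) mod 7 = 3

Day of the week: Thursday


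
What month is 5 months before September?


September is month 9
9 - 5 = 4

April


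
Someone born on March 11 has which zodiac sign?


Date: March 11
Conventional tropical zodiac dates: Pisces from February 19 onward; Aries starts March 21
March 11 falls within the Pisces range

Pisces


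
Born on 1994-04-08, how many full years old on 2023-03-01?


Birth: 1994-04-08
Reference: 2023-03-01
Year difference: 2023 - 1994 = 29
Birthday not yet reached in 2023, subtract 1

28 years old


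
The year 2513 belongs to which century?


Century = (year - 1) // 100 + 1
= (2513 - 1) // 100 + 1
= 2512 // 100 + 1
= 25 + 1

26th century


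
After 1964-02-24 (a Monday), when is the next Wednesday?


Current: Monday
Target: Wednesday
Days ahead: 2

Next Wednesday: 1964-02-26


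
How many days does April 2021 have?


April 2021

30 days


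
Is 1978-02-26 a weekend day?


Anchor: Jan 1, 1978. With p = 1978 - 1 = 1977: (p + p//4 - p//100 + p//400) mod 7 = (1977 + 494 - 19 + 4) mod 7 = 2456 mod 7 = 6 -> Sunday (Mon=0 ... Sun=6)
Day of year: 57; offset = 56
Weekday index = (6 + 56) mod 7 = 6 -> Sunday
Weekend days: Saturday, Sunday

Yes


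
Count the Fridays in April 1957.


April 1957 has 30 days
Anchor: Jan 1, 1957. With p = 1957 - 1 = 1956: (p + p//4 - p//100 + p//400) mod 7 = (1956 + 489 - 19 + 4) mod 7 = 2430 mod 7 = 1 -> Tuesday (Mon=0 ... Sun=6)
Days before April (Jan-Mar): 90; April 1 index = (1 + 90) mod 7 = 0 -> Monday
First Friday is April 5
Fridays: 5, 12, 19, 26

4 Fridays


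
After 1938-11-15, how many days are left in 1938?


Day of year: 319 of 365
Remaining = 365 - 319

46 days


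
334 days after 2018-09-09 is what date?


Start: 2018-09-09, add 334 days
September 2018 has 30 days: 30 - 9 = 21 days to September 30 -> 313 left
October 2018 has 31 days -> 282 left
November 2018 has 30 days -> 252 left
December 2018 has 31 days -> 221 left
January 2019 has 31 days -> 190 left
February 2019 has 28 days -> 162 left
March 2019 has 31 days -> 131 left
April 2019 has 30 days -> 101 left
May 2019 has 31 days -> 70 left
June 2019 has 30 days -> 40 left
July 2019 has 31 days -> 9 left
August 2019: 9 <= 31 -> lands on August 9

Result: 2019-08-09


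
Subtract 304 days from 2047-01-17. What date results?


Start: 2047-01-17, subtract 304 days
Back 17 days from January 17 reaches December 31, 2046 -> 287 left
December 2046 has 31 days -> back to November 30, 2046 -> 256 left
November 2046 has 30 days -> back to October 31, 2046 -> 226 left
October 2046 has 31 days -> back to September 30, 2046 -> 195 left
September 2046 has 30 days -> back to August 31, 2046 -> 165 left
August 2046 has 31 days -> back to July 31, 2046 -> 134 left
July 2046 has 31 days -> back to June 30, 2046 -> 103 left
June 2046 has 30 days -> back to May 31, 2046 -> 73 left
May 2046 has 31 days -> back to April 30, 2046 -> 42 left
April 2046 has 30 days -> back to March 31, 2046 -> 12 left
March 2046: 31 - 12 = 19 -> lands on March 19

Result: 2046-03-19


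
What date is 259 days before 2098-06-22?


Start: 2098-06-22, subtract 259 days
Back 22 days from June 22 reaches May 31, 2098 -> 237 left
May 2098 has 31 days -> back to April 30, 2098 -> 206 left
April 2098 has 30 days -> back to March 31, 2098 -> 176 left
March 2098 has 31 days -> back to February 28, 2098 -> 145 left
February 2098 has 28 days -> back to January 31, 2098 -> 117 left
January 2098 has 31 days -> back to December 31, 2097 -> 86 left
December 2097 has 31 days -> back to November 30, 2097 -> 55 left
November 2097 has 30 days -> back to October 31, 2097 -> 25 left
October 2097: 31 - 25 = 6 -> lands on October 6

Result: 2097-10-06


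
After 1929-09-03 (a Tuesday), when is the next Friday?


Current: Tuesday
Target: Friday
Days ahead: 3

Next Friday: 1929-09-06


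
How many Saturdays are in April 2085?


April 2085 has 30 days
Anchor: Jan 1, 2085. With p = 2085 - 1 = 2084: (p + p//4 - p//100 + p//400) mod 7 = (2084 + 521 - 20 + 5) mod 7 = 2590 mod 7 = 0 -> Monday (Mon=0 ... Sun=6)
Days before April (Jan-Mar): 90; April 1 index = (0 + 90) mod 7 = 6 -> Sunday
First Saturday is April 7
Saturdays: 7, 14, 21, 28

4 Saturdays


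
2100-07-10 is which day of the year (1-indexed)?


Date: July 10, 2100
Days in months 1 through 6: 181
Plus 10 days in July

Day of year: 191


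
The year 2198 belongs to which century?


Century = (year - 1) // 100 + 1
= (2198 - 1) // 100 + 1
= 2197 // 100 + 1
= 21 + 1

22nd century


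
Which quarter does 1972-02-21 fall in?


Month: February (month 2)
Q1: Jan-Mar, Q2: Apr-Jun, Q3: Jul-Sep, Q4: Oct-Dec

Q1


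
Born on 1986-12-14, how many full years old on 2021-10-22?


Birth: 1986-12-14
Reference: 2021-10-22
Year difference: 2021 - 1986 = 35
Birthday not yet reached in 2021, subtract 1

34 years old


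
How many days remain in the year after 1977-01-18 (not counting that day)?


Day of year: 18 of 365
Remaining = 365 - 18

347 days


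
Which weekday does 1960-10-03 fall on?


Date: October 3, 1960
Anchor: Jan 1, 1960. With p = 1960 - 1 = 1959: (p + p//4 - p//100 + p//400) mod 7 = (1959 + 489 - 19 + 4) mod 7 = 2433 mod 7 = 4 -> Friday (Mon=0 ... Sun=6)
Days before October (Jan-Sep): 274; offset = 274 + 3 - 1 = 276
Weekday index = (4 + 276) mod 7 = 0

Day of the week: Monday


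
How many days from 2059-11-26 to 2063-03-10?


From 2059-11-26 to 2063-03-10
2059-11-26: days before November = 31 + 28 + 31 + 30 + 31 + 30 + 31 + 31 + 30 + 31 = 304 (2059 is not a leap year); day of year = 304 + 26 = 330
2063-03-10: days before March = 31 + 28 = 59 (2063 is not a leap year); day of year = 59 + 10 = 69
Rest of 2059: 365 - 330 = 35
Full years 2060 (366), 2061 (365), 2062 (365): 1096
Total = 35 + 1096 + 69 = 1200

1200 days


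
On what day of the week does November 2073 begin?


Target: November 1, 2073
Anchor: Jan 1, 2073. With p = 2073 - 1 = 2072: (p + p//4 - p//100 + p//400) mod 7 = (2072 + 518 - 20 + 5) mod 7 = 2575 mod 7 = 6 -> Sunday (Mon=0 ... Sun=6)
Days before November (Jan-Oct): 304 days
Weekday index = (6 + 304) mod 7 = 2

Wednesday


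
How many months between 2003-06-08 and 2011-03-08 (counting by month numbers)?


From June 2003 to March 2011
8 years * 12 = 96 months, minus 3 months = 93

93 months


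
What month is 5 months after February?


February is month 2
2 + 5 = 7

July


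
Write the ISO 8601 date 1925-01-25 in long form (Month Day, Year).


ISO 1925-01-25 parses as year=1925, month=01, day=25
Month 1 -> January

January 25, 1925


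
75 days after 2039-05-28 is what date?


Start: 2039-05-28, add 75 days
May 2039 has 31 days: 31 - 28 = 3 days to May 31 -> 72 left
June 2039 has 30 days -> 42 left
July 2039 has 31 days -> 11 left
August 2039: 11 <= 31 -> lands on August 11

Result: 2039-08-11


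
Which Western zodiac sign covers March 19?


Date: March 19
Conventional tropical zodiac dates: Pisces from February 19 onward; Aries starts March 21
March 19 falls within the Pisces range

Pisces


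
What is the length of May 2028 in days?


May 2028

31 days


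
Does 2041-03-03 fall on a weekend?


Anchor: Jan 1, 2041. With p = 2041 - 1 = 2040: (p + p//4 - p//100 + p//400) mod 7 = (2040 + 510 - 20 + 5) mod 7 = 2535 mod 7 = 1 -> Tuesday (Mon=0 ... Sun=6)
Day of year: 62; offset = 61
Weekday index = (1 + 61) mod 7 = 6 -> Sunday
Weekend days: Saturday, Sunday

Yes


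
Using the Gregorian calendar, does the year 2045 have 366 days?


Gregorian leap year rule: divisible by 4, but not by 100, unless also by 400.
2045 is not divisible by 4 -> not a leap year

No


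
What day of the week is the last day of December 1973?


December 1973 has 31 days
Anchor: Jan 1, 1973. With p = 1973 - 1 = 1972: (p + p//4 - p//100 + p//400) mod 7 = (1972 + 493 - 19 + 4) mod 7 = 2450 mod 7 = 0 -> Monday (Mon=0 ... Sun=6)
Days before December (Jan-Nov): 334; December 1 index = (0 + 334) mod 7 = 5 -> Saturday
Last day offset: 31 - 1 = 30 days
Weekday index = (5 + 30) mod 7 = 0

Monday, December 31


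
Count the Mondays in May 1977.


May 1977 has 31 days
Anchor: Jan 1, 1977. With p = 1977 - 1 = 1976: (p + p//4 - p//100 + p//400) mod 7 = (1976 + 494 - 19 + 4) mod 7 = 2455 mod 7 = 5 -> Saturday (Mon=0 ... Sun=6)
Days before May (Jan-Apr): 120; May 1 index = (5 + 120) mod 7 = 6 -> Sunday
First Monday is May 2
Mondays: 2, 9, 16, 23, 30

5 Mondays


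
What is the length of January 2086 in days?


January 2086

31 days


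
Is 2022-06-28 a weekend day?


Anchor: Jan 1, 2022. With p = 2022 - 1 = 2021: (p + p//4 - p//100 + p//400) mod 7 = (2021 + 505 - 20 + 5) mod 7 = 2511 mod 7 = 5 -> Saturday (Mon=0 ... Sun=6)
Day of year: 179; offset = 178
Weekday index = (5 + 178) mod 7 = 1 -> Tuesday
Weekend days: Saturday, Sunday

No


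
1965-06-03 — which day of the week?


Date: June 3, 1965
Anchor: Jan 1, 1965. With p = 1965 - 1 = 1964: (p + p//4 - p//100 + p//400) mod 7 = (1964 + 491 - 19 + 4) mod 7 = 2440 mod 7 = 4 -> Friday (Mon=0 ... Sun=6)
Days before June (Jan-May): 151; offset = 151 + 3 - 1 = 153
Weekday index = (4 + 153) mod 7 = 3

Day of the week: Thursday


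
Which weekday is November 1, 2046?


Target: November 1, 2046
Anchor: Jan 1, 2046. With p = 2046 - 1 = 2045: (p + p//4 - p//100 + p//400) mod 7 = (2045 + 511 - 20 + 5) mod 7 = 2541 mod 7 = 0 -> Monday (Mon=0 ... Sun=6)
Days before November (Jan-Oct): 304 days
Weekday index = (0 + 304) mod 7 = 3

Thursday


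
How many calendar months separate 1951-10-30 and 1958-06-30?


From October 1951 to June 1958
7 years * 12 = 84 months, minus 4 months = 80

80 months


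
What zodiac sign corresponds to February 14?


Date: February 14
Conventional tropical zodiac dates: Aquarius from January 20 onward; Pisces starts February 19
February 14 falls within the Aquarius range

Aquarius


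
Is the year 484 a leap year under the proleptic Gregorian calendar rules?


Gregorian leap year rule: divisible by 4, but not by 100, unless also by 400.
484 is divisible by 4 but not 100 -> leap year

Yes


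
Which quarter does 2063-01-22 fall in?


Month: January (month 1)
Q1: Jan-Mar, Q2: Apr-Jun, Q3: Jul-Sep, Q4: Oct-Dec

Q1


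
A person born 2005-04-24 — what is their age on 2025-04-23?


Birth: 2005-04-24
Reference: 2025-04-23
Year difference: 2025 - 2005 = 20
Birthday not yet reached in 2025, subtract 1

19 years old


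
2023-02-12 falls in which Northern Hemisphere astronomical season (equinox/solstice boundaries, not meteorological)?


Date: February 12
Astronomical Winter (approx.; exact equinox/solstice day varies by year): December 21 to March 19
February 12 falls within the Winter window

Winter


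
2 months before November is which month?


November is month 11
11 - 2 = 9

September


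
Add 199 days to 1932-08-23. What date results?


Start: 1932-08-23, add 199 days
August 1932 has 31 days: 31 - 23 = 8 days to August 31 -> 191 left
September 1932 has 30 days -> 161 left
October 1932 has 31 days -> 130 left
November 1932 has 30 days -> 100 left
December 1932 has 31 days -> 69 left
January 1933 has 31 days -> 38 left
February 1933 has 28 days -> 10 left
March 1933: 10 <= 31 -> lands on March 10

Result: 1933-03-10


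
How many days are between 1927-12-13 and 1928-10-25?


From 1927-12-13 to 1928-10-25
1927-12-13: days before December = 31 + 28 + 31 + 30 + 31 + 30 + 31 + 31 + 30 + 31 + 30 = 334 (1927 is not a leap year); day of year = 334 + 13 = 347
1928-10-25: days before October = 31 + 29 + 31 + 30 + 31 + 30 + 31 + 31 + 30 = 274 (1928 is a leap year); day of year = 274 + 25 = 299
Rest of 1927: 365 - 347 = 18
Total = 18 + 299 = 317

317 days


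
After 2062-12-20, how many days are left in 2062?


Day of year: 354 of 365
Remaining = 365 - 354

11 days


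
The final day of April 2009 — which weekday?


April 2009 has 30 days
Anchor: Jan 1, 2009. With p = 2009 - 1 = 2008: (p + p//4 - p//100 + p//400) mod 7 = (2008 + 502 - 20 + 5) mod 7 = 2495 mod 7 = 3 -> Thursday (Mon=0 ... Sun=6)
Days before April (Jan-Mar): 90; April 1 index = (3 + 90) mod 7 = 2 -> Wednesday
Last day offset: 30 - 1 = 29 days
Weekday index = (2 + 29) mod 7 = 3

Thursday, April 30


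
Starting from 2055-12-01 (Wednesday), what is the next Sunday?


Current: Wednesday
Target: Sunday
Days ahead: 4

Next Sunday: 2055-12-05


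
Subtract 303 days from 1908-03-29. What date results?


Start: 1908-03-29, subtract 303 days
Back 29 days from March 29 reaches February 29, 1908 -> 274 left
February 1908 has 29 days -> back to January 31, 1908 -> 245 left
January 1908 has 31 days -> back to December 31, 1907 -> 214 left
December 1907 has 31 days -> back to November 30, 1907 -> 183 left
November 1907 has 30 days -> back to October 31, 1907 -> 153 left
October 1907 has 31 days -> back to September 30, 1907 -> 122 left
September 1907 has 30 days -> back to August 31, 1907 -> 92 left
August 1907 has 31 days -> back to July 31, 1907 -> 61 left
July 1907 has 31 days -> back to June 30, 1907 -> 30 left
June 1907 has 30 days -> back to May 31, 1907 -> 0 left
May 1907: 31 - 0 = 31 -> lands on May 31

Result: 1907-05-31


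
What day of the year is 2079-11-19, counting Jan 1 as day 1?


Date: November 19, 2079
Days in months 1 through 10: 304
Plus 19 days in November

Day of year: 323


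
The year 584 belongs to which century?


Century = (year - 1) // 100 + 1
= (584 - 1) // 100 + 1
= 583 // 100 + 1
= 5 + 1

6th century


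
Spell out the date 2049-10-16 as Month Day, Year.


ISO 2049-10-16 parses as year=2049, month=10, day=16
Month 10 -> October

October 16, 2049


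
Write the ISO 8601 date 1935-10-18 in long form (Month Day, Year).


ISO 1935-10-18 parses as year=1935, month=10, day=18
Month 10 -> October

October 18, 1935


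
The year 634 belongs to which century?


Century = (year - 1) // 100 + 1
= (634 - 1) // 100 + 1
= 633 // 100 + 1
= 6 + 1

7th century


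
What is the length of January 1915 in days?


January 1915

31 days


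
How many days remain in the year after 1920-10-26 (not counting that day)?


Day of year: 300 of 366
Remaining = 366 - 300

66 days


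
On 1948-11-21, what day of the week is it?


Date: November 21, 1948
Anchor: Jan 1, 1948. With p = 1948 - 1 = 1947: (p + p//4 - p//100 + p//400) mod 7 = (1947 + 486 - 19 + 4) mod 7 = 2418 mod 7 = 3 -> Thursday (Mon=0 ... Sun=6)
Days before November (Jan-Oct): 305; offset = 305 + 21 - 1 = 325
Weekday index = (3 + 325) mod 7 = 6

Day of the week: Sunday


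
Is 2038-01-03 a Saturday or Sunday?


Anchor: Jan 1, 2038. With p = 2038 - 1 = 2037: (p + p//4 - p//100 + p//400) mod 7 = (2037 + 509 - 20 + 5) mod 7 = 2531 mod 7 = 4 -> Friday (Mon=0 ... Sun=6)
Day of year: 3; offset = 2
Weekday index = (4 + 2) mod 7 = 6 -> Sunday
Weekend days: Saturday, Sunday

Yes


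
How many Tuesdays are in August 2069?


August 2069 has 31 days
Anchor: Jan 1, 2069. With p = 2069 - 1 = 2068: (p + p//4 - p//100 + p//400) mod 7 = (2068 + 517 - 20 + 5) mod 7 = 2570 mod 7 = 1 -> Tuesday (Mon=0 ... Sun=6)
Days before August (Jan-Jul): 212; August 1 index = (1 + 212) mod 7 = 3 -> Thursday
First Tuesday is August 6
Tuesdays: 6, 13, 20, 27

4 Tuesdays


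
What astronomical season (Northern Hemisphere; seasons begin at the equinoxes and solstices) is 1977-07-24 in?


Date: July 24
Astronomical Summer (approx.; exact equinox/solstice day varies by year): June 21 to September 21
July 24 falls within the Summer window

Summer


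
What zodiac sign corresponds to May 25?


Date: May 25
Conventional tropical zodiac dates: Gemini from May 21 onward; Cancer starts June 21
May 25 falls within the Gemini range

Gemini


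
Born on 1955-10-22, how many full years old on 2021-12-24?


Birth: 1955-10-22
Reference: 2021-12-24
Year difference: 2021 - 1955 = 66

66 years old


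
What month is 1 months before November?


November is month 11
11 - 1 = 10

October


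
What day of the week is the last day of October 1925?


October 1925 has 31 days
Anchor: Jan 1, 1925. With p = 1925 - 1 = 1924: (p + p//4 - p//100 + p//400) mod 7 = (1924 + 481 - 19 + 4) mod 7 = 2390 mod 7 = 3 -> Thursday (Mon=0 ... Sun=6)
Days before October (Jan-Sep): 273; October 1 index = (3 + 273) mod 7 = 3 -> Thursday
Last day offset: 31 - 1 = 30 days
Weekday index = (3 + 30) mod 7 = 5

Saturday, October 31


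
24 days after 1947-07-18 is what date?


Start: 1947-07-18, add 24 days
July 1947 has 31 days: 31 - 18 = 13 days to July 31 -> 11 left
August 1947: 11 <= 31 -> lands on August 11

Result: 1947-08-11


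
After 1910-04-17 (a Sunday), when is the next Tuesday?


Current: Sunday
Target: Tuesday
Days ahead: 2

Next Tuesday: 1910-04-19


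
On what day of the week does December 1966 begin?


Target: December 1, 1966
Anchor: Jan 1, 1966. With p = 1966 - 1 = 1965: (p + p//4 - p//100 + p//400) mod 7 = (1965 + 491 - 19 + 4) mod 7 = 2441 mod 7 = 5 -> Saturday (Mon=0 ... Sun=6)
Days before December (Jan-Nov): 334 days
Weekday index = (5 + 334) mod 7 = 3

Thursday


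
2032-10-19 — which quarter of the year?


Month: October (month 10)
Q1: Jan-Mar, Q2: Apr-Jun, Q3: Jul-Sep, Q4: Oct-Dec

Q4


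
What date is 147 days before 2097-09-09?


Start: 2097-09-09, subtract 147 days
Back 9 days from September 9 reaches August 31, 2097 -> 138 left
August 2097 has 31 days -> back to July 31, 2097 -> 107 left
July 2097 has 31 days -> back to June 30, 2097 -> 76 left
June 2097 has 30 days -> back to May 31, 2097 -> 46 left
May 2097 has 31 days -> back to April 30, 2097 -> 15 left
April 2097: 30 - 15 = 15 -> lands on April 15

Result: 2097-04-15


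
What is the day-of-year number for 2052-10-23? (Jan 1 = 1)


Date: October 23, 2052
Days in months 1 through 9: 274
Plus 23 days in October

Day of year: 297


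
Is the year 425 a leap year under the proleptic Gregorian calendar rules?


Gregorian leap year rule: divisible by 4, but not by 100, unless also by 400.
425 is not divisible by 4 -> not a leap year

No


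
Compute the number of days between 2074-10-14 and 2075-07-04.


From 2074-10-14 to 2075-07-04
2074-10-14: days before October = 31 + 28 + 31 + 30 + 31 + 30 + 31 + 31 + 30 = 273 (2074 is not a leap year); day of year = 273 + 14 = 287
2075-07-04: days before July = 31 + 28 + 31 + 30 + 31 + 30 = 181 (2075 is not a leap year); day of year = 181 + 4 = 185
Rest of 2074: 365 - 287 = 78
Total = 78 + 185 = 263

263 days


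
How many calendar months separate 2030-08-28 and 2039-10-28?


From August 2030 to October 2039
9 years * 12 = 108 months, plus 2 months = 110

110 months


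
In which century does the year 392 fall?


Century = (year - 1) // 100 + 1
= (392 - 1) // 100 + 1
= 391 // 100 + 1
= 3 + 1

4th century


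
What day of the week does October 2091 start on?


Target: October 1, 2091
Anchor: Jan 1, 2091. With p = 2091 - 1 = 2090: (p + p//4 - p//100 + p//400) mod 7 = (2090 + 522 - 20 + 5) mod 7 = 2597 mod 7 = 0 -> Monday (Mon=0 ... Sun=6)
Days before October (Jan-Sep): 273 days
Weekday index = (0 + 273) mod 7 = 0

Monday


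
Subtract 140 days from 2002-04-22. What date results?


Start: 2002-04-22, subtract 140 days
Back 22 days from April 22 reaches March 31, 2002 -> 118 left
March 2002 has 31 days -> back to February 28, 2002 -> 87 left
February 2002 has 28 days -> back to January 31, 2002 -> 59 left
January 2002 has 31 days -> back to December 31, 2001 -> 28 left
December 2001: 31 - 28 = 3 -> lands on December 3

Result: 2001-12-03
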